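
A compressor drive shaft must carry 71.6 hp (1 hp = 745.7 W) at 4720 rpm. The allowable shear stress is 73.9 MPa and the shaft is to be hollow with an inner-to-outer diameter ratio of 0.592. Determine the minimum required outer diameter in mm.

ω = 2π·4720/60 = 494.3 rad/s, so T = P/ω = 71.6×745.7 / 494.3 = 108.0 N·m.
For a hollow shaft with d_i/d_o = 0.592: τ_max = 16T/(π d_o³ (1−k⁴)), so d_o = [16T/(π τ_allow (1−k⁴))]^(1/3) = [16·108.0/(π·7.39×10^7·0.8772)]^(1/3) = 0.02040 m.

20.4 mm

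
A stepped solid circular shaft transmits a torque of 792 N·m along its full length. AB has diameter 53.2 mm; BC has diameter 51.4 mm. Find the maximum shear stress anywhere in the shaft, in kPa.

Under the same torque, τ_max = 16T/(πd³) is largest where d is smallest — segment BC (d = 51.4 mm).
τ_max = 16·792.0/(π·(0.0514)³) = 2.970×10^7 Pa.

29700 kPa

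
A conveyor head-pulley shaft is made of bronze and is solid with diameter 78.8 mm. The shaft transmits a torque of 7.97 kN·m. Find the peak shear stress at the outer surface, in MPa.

J = πd⁴/32 = π(0.0788)⁴/32 = 3.785×10^-6 m⁴.
τ_max = T·r/J = 7970 × 0.0394 / 3.785×10^-6 = 8.296×10^7 Pa.

83.0 MPa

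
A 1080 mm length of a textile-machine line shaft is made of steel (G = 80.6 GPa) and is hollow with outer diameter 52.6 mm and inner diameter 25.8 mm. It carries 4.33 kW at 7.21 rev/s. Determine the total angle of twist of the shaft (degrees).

0.104°

ω = 2π·7.21 = 45.30 rad/s, so T = P/ω = 4.33×10³ / 45.30 = 95.58 N·m.
J = π(d_o⁴ − d_i⁴)/32 = π(0.0526⁴ − 0.0258⁴)/32 = 7.080×10^-7 m⁴.
θ = T·L/(G·J) = 95.58 × 1.08 / (80.6×10⁹ × 7.080×10^-7) = 1.809×10^-3 rad.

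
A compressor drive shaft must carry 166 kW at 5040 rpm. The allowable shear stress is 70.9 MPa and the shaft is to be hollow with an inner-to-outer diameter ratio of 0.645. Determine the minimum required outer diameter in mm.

30.1 mm

ω = 2π·5040/60 = 527.8 rad/s, so T = P/ω = 166×10³ / 527.8 = 314.5 N·m.
For a hollow shaft with d_i/d_o = 0.645: τ_max = 16T/(π d_o³ (1−k⁴)), so d_o = [16T/(π τ_allow (1−k⁴))]^(1/3) = [16·314.5/(π·7.09×10^7·0.8269)]^(1/3) = 0.03012 m.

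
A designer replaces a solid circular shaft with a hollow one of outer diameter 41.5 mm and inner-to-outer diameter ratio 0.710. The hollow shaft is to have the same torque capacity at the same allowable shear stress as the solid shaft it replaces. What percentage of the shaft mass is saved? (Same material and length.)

39.7 %

Equal τ_max and T ⇒ the solid shaft needs d_s³ = d_o³(1−k⁴), so d_s = 41.5·(1−0.710⁴)^(1/3) = 37.64 mm.
Area ratio A_h/A_s = d_o²(1−k²)/d_s² = (1−k²)/(1−k⁴)^(2/3) = 0.6029.
Mass saving = 1 − 0.6029 = 39.7 %.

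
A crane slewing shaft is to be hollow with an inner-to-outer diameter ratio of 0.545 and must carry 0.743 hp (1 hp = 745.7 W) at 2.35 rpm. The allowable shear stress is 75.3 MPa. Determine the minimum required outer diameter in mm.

55.1 mm

ω = 2π·2.35/60 = 0.2461 rad/s, so T = P/ω = 0.743×745.7 / 0.2461 = 2251 N·m.
For a hollow shaft with d_i/d_o = 0.545: τ_max = 16T/(π d_o³ (1−k⁴)), so d_o = [16T/(π τ_allow (1−k⁴))]^(1/3) = [16·2251/(π·7.53×10^7·0.9118)]^(1/3) = 0.05507 m.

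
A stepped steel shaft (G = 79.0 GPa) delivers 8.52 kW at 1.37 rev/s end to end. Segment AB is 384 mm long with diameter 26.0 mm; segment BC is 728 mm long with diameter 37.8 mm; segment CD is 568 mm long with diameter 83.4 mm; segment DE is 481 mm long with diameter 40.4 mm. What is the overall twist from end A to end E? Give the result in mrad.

ω = 2π·1.37 = 8.608 rad/s, so T = P/ω = 8.52×10³ / 8.608 = 989.8 N·m.
J_AB = π(0.0260)⁴/32 = 4.49×10^-8 m⁴; J_BC = π(0.0378)⁴/32 = 2.00×10^-7 m⁴; J_CD = π(0.0834)⁴/32 = 4.75×10^-6 m⁴; J_DE = π(0.0404)⁴/32 = 2.62×10^-7 m⁴.
θ = (T/G)·Σ L_i/J_i = (989.8/79.0×10⁹)·(0.384/4.49×10^-8 + 0.728/2.00×10^-7 + 0.568/4.75×10^-6 + 0.481/2.62×10^-7) = 0.1773 rad.

177 mrad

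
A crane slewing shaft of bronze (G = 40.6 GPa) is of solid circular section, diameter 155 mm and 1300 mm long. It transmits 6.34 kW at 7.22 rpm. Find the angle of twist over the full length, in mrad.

ω = 2π·7.22/60 = 0.7561 rad/s, so T = P/ω = 6.34×10³ / 0.7561 = 8385 N·m.
J = πd⁴/32 = π(0.155)⁴/32 = 5.667×10^-5 m⁴.
θ = T·L/(G·J) = 8385 × 1.30 / (40.6×10⁹ × 5.667×10^-5) = 4.738×10^-3 rad.

4.74 mrad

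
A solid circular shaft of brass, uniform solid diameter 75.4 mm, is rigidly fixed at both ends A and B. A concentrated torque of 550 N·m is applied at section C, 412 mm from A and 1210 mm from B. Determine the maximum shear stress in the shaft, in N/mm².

4.87 N/mm²

With uniform GJ and both ends fixed, compatibility θ_AC = θ_CB gives T_A·a = T_B·b, together with T_A + T_B = T₀.
T_A = T₀·b/(a+b) = 550.0·1210/1622 = 410.3 N·m; T_B = 139.7 N·m.
τ in each portion: τ_AC = 4.87×10^6 Pa, τ_CB = 1.66×10^6 Pa; maximum is in AC.
τ_max = T_AC·r/J = 410.3·0.0377/3.17×10^-6 = 4.875×10^6 Pa.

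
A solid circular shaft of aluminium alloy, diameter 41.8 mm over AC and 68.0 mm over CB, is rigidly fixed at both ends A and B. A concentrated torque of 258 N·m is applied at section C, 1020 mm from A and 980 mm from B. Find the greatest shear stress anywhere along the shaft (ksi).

Compatibility: T_A·a/J_AC = T_B·b/J_CB with T_A + T_B = T₀.
J_AC = 3.00×10^-7 m⁴, J_CB = 2.10×10^-6 m⁴, so T_A = T₀·(J_AC/a)/((J_AC/a)+(J_CB/b)) = 31.12 N·m, T_B = 226.9 N·m.
τ in each portion: τ_AC = 2.17×10^6 Pa, τ_CB = 3.67×10^6 Pa; maximum is in CB.
τ_max = T_CB·r/J = 226.9·0.0340/2.10×10^-6 = 3.675×10^6 Pa.

0.533 ksi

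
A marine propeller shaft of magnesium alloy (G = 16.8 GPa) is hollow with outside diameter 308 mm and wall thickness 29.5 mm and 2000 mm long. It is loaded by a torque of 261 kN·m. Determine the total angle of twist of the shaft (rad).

J = π(d_o⁴ − d_i⁴)/32 = π(0.308⁴ − 0.249⁴)/32 = 5.061×10^-4 m⁴.
θ = T·L/(G·J) = 261000 × 2.00 / (16.8×10⁹ × 5.061×10^-4) = 0.06139 rad.

0.0614 rad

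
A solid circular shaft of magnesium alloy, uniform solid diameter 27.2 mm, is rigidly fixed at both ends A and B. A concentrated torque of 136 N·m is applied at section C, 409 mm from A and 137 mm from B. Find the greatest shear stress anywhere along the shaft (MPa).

25.8 MPa

With uniform GJ and both ends fixed, compatibility θ_AC = θ_CB gives T_A·a = T_B·b, together with T_A + T_B = T₀.
T_A = T₀·b/(a+b) = 136.0·137/546.0 = 34.12 N·m; T_B = 101.9 N·m.
τ in each portion: τ_AC = 8.64×10^6 Pa, τ_CB = 2.58×10^7 Pa; maximum is in CB.
τ_max = T_CB·r/J = 101.9·0.0136/5.37×10^-8 = 2.578×10^7 Pa.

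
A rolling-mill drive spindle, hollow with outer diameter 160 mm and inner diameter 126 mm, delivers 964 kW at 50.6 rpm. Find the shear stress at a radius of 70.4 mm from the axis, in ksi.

ω = 2π·50.6/60 = 5.299 rad/s, so T = P/ω = 964×10³ / 5.299 = 181900 N·m.
J = π(d_o⁴ − d_i⁴)/32 = π(0.160⁴ − 0.126⁴)/32 = 3.960×10^-5 m⁴.
Shear stress varies linearly with radius: τ = T·r/J = 181900 × 0.0704 / 3.960×10^-5 = 3.235×10^8 Pa.

46.9 ksi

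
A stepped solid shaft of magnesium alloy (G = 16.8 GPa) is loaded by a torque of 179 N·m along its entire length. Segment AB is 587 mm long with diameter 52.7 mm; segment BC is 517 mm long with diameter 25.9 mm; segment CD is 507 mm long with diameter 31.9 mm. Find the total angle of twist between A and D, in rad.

0.186 rad

J_AB = π(0.0527)⁴/32 = 7.57×10^-7 m⁴; J_BC = π(0.0259)⁴/32 = 4.42×10^-8 m⁴; J_CD = π(0.0319)⁴/32 = 1.02×10^-7 m⁴.
θ = (T/G)·Σ L_i/J_i = (179.0/16.8×10⁹)·(0.587/7.57×10^-7 + 0.517/4.42×10^-8 + 0.507/1.02×10^-7) = 0.1861 rad.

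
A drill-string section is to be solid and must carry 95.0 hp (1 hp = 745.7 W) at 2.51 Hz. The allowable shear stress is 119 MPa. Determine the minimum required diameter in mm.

ω = 2π·2.51 = 15.77 rad/s, so T = P/ω = 95.0×745.7 / 15.77 = 4492 N·m.
For a solid shaft τ_max = 16T/(πd³), so d = (16T/(π τ_allow))^(1/3) = (16·4492/(π·1.19×10^8))^(1/3) = 0.05771 m.

57.7 mm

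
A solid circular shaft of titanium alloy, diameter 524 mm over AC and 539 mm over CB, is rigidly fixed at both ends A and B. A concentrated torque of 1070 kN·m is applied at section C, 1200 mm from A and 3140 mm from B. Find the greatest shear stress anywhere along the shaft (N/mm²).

Compatibility: T_A·a/J_AC = T_B·b/J_CB with T_A + T_B = T₀.
J_AC = 7.40×10^-3 m⁴, J_CB = 8.29×10^-3 m⁴, so T_A = T₀·(J_AC/a)/((J_AC/a)+(J_CB/b)) = 749400 N·m, T_B = 320600 N·m.
τ in each portion: τ_AC = 2.65×10^7 Pa, τ_CB = 1.04×10^7 Pa; maximum is in AC.
τ_max = T_AC·r/J = 749400·0.262/7.40×10^-3 = 2.653×10^7 Pa.

26.5 N/mm²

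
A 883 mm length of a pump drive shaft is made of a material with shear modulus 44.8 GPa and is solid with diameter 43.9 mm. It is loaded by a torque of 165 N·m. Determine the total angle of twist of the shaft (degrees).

0.511°

J = πd⁴/32 = π(0.0439)⁴/32 = 3.646×10^-7 m⁴.
θ = T·L/(G·J) = 165.0 × 0.883 / (44.8×10⁹ × 3.646×10^-7) = 8.919×10^-3 rad.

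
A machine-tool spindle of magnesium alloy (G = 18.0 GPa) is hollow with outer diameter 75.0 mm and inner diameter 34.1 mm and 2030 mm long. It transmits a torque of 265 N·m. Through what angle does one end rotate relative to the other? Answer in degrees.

J = π(d_o⁴ − d_i⁴)/32 = π(0.0750⁴ − 0.0341⁴)/32 = 2.974×10^-6 m⁴.
θ = T·L/(G·J) = 265.0 × 2.03 / (18.0×10⁹ × 2.974×10^-6) = 0.01005 rad.

0.576°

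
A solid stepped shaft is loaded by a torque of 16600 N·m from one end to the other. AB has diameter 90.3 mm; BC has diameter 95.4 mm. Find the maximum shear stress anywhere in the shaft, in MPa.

Under the same torque, τ_max = 16T/(πd³) is largest where d is smallest — segment AB (d = 90.3 mm).
τ_max = 16·16600/(π·(0.0903)³) = 1.148×10^8 Pa.

115 MPa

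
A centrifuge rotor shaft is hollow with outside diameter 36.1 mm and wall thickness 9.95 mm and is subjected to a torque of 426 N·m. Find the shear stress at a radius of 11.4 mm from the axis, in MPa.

30.4 MPa

J = π(d_o⁴ − d_i⁴)/32 = π(0.0361⁴ − 0.0162⁴)/32 = 1.600×10^-7 m⁴.
Shear stress varies linearly with radius: τ = T·r/J = 426.0 × 0.0114 / 1.600×10^-7 = 3.036×10^7 Pa.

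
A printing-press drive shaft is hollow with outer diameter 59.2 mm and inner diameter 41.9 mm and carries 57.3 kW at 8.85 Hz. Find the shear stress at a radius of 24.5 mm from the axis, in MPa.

28.0 MPa

ω = 2π·8.85 = 55.61 rad/s, so T = P/ω = 57.3×10³ / 55.61 = 1030 N·m.
J = π(d_o⁴ − d_i⁴)/32 = π(0.0592⁴ − 0.0419⁴)/32 = 9.032×10^-7 m⁴.
Shear stress varies linearly with radius: τ = T·r/J = 1030 × 0.0245 / 9.032×10^-7 = 2.795×10^7 Pa.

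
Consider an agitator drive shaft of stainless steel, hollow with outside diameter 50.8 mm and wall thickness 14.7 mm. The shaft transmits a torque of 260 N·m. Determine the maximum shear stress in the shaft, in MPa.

J = π(d_o⁴ − d_i⁴)/32 = π(0.0508⁴ − 0.0214⁴)/32 = 6.332×10^-7 m⁴.
τ_max = T·r/J = 260.0 × 0.0254 / 6.332×10^-7 = 1.043×10^7 Pa.

10.4 MPa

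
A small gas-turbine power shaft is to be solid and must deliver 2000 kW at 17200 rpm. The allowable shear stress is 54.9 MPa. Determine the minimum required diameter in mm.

ω = 2π·17200/60 = 1801 rad/s, so T = P/ω = 2000×10³ / 1801 = 1110 N·m.
For a solid shaft τ_max = 16T/(πd³), so d = (16T/(π τ_allow))^(1/3) = (16·1110/(π·5.49×10^7))^(1/3) = 0.04688 m.

46.9 mm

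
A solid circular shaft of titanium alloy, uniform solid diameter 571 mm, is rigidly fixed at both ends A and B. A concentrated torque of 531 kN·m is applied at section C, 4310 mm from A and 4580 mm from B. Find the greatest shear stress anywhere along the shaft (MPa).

7.48 MPa

With uniform GJ and both ends fixed, compatibility θ_AC = θ_CB gives T_A·a = T_B·b, together with T_A + T_B = T₀.
T_A = T₀·b/(a+b) = 531000·4580/8890 = 273600 N·m; T_B = 257400 N·m.
τ in each portion: τ_AC = 7.48×10^6 Pa, τ_CB = 7.04×10^6 Pa; maximum is in AC.
τ_max = T_AC·r/J = 273600·0.285/0.0104 = 7.484×10^6 Pa.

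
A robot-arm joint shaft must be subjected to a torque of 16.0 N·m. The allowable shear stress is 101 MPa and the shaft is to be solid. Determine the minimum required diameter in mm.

For a solid shaft τ_max = 16T/(πd³), so d = (16T/(π τ_allow))^(1/3) = (16·16.00/(π·1.01×10^8))^(1/3) = 0.009309 m.

9.31 mm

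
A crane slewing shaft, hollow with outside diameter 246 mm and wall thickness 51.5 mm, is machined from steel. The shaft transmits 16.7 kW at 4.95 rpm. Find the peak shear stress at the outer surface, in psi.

1800 psi

ω = 2π·4.95/60 = 0.5184 rad/s, so T = P/ω = 16.7×10³ / 0.5184 = 32220 N·m.
J = π(d_o⁴ − d_i⁴)/32 = π(0.246⁴ − 0.143⁴)/32 = 3.185×10^-4 m⁴.
τ_max = T·r/J = 32220 × 0.123 / 3.185×10^-4 = 1.244×10^7 Pa.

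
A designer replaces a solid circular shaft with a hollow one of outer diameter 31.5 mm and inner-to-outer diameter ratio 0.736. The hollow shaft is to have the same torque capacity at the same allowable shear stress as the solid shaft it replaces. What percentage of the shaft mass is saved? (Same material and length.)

Equal τ_max and T ⇒ the solid shaft needs d_s³ = d_o³(1−k⁴), so d_s = 31.5·(1−0.736⁴)^(1/3) = 28.06 mm.
Area ratio A_h/A_s = d_o²(1−k²)/d_s² = (1−k²)/(1−k⁴)^(2/3) = 0.5777.
Mass saving = 1 − 0.5777 = 42.2 %.

42.2 %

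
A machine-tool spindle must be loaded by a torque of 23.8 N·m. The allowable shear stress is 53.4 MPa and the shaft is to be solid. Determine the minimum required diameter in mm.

13.1 mm

For a solid shaft τ_max = 16T/(πd³), so d = (16T/(π τ_allow))^(1/3) = (16·23.80/(π·5.34×10^7))^(1/3) = 0.01314 m.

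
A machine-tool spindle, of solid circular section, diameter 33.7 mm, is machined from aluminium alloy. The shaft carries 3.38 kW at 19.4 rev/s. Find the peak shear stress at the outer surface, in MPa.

3.69 MPa

ω = 2π·19.4 = 121.9 rad/s, so T = P/ω = 3.38×10³ / 121.9 = 27.73 N·m.
J = πd⁴/32 = π(0.0337)⁴/32 = 1.266×10^-7 m⁴.
τ_max = T·r/J = 27.73 × 0.0169 / 1.266×10^-7 = 3.690×10^6 Pa.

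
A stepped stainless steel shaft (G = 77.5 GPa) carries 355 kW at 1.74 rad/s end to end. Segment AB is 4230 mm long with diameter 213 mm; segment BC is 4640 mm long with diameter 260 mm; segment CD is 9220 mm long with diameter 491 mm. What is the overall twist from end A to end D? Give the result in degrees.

4.96°

ω = 1.74 rad/s, so T = P/ω = 355×10³ / 1.740 = 204000 N·m.
J_AB = π(0.213)⁴/32 = 2.02×10^-4 m⁴; J_BC = π(0.260)⁴/32 = 4.49×10^-4 m⁴; J_CD = π(0.491)⁴/32 = 5.71×10^-3 m⁴.
θ = (T/G)·Σ L_i/J_i = (204000/77.5×10⁹)·(4.23/2.02×10^-4 + 4.64/4.49×10^-4 + 9.22/5.71×10^-3) = 0.08659 rad.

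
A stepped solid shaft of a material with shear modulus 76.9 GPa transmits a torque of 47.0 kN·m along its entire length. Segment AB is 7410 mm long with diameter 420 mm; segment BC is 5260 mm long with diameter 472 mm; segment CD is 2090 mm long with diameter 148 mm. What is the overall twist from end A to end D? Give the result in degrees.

J_AB = π(0.420)⁴/32 = 3.05×10^-3 m⁴; J_BC = π(0.472)⁴/32 = 4.87×10^-3 m⁴; J_CD = π(0.148)⁴/32 = 4.71×10^-5 m⁴.
θ = (T/G)·Σ L_i/J_i = (47000/76.9×10⁹)·(7.41/3.05×10^-3 + 5.26/4.87×10^-3 + 2.09/4.71×10^-5) = 0.02926 rad.

1.68°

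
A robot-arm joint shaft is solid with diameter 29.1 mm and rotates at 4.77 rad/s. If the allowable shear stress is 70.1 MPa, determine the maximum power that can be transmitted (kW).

1.62 kW

J = πd⁴/32 = π(0.0291)⁴/32 = 7.040×10^-8 m⁴.
T_max = τ_allow·J/r = 7.01×10^7 × 7.040×10^-8 / 0.0146 = 339.2 N·m.
ω = 4.77 rad/s, so P_max = T_max·ω = 1618 W.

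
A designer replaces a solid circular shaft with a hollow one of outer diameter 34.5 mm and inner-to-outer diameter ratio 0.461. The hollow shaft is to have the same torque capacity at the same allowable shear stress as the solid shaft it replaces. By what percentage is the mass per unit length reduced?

Equal τ_max and T ⇒ the solid shaft needs d_s³ = d_o³(1−k⁴), so d_s = 34.5·(1−0.461⁴)^(1/3) = 33.97 mm.
Area ratio A_h/A_s = d_o²(1−k²)/d_s² = (1−k²)/(1−k⁴)^(2/3) = 0.8121.
Mass saving = 1 − 0.8121 = 18.8 %.

18.8 %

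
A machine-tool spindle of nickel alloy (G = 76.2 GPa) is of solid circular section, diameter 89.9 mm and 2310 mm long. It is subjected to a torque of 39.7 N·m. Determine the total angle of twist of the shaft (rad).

J = πd⁴/32 = π(0.0899)⁴/32 = 6.413×10^-6 m⁴.
θ = T·L/(G·J) = 39.70 × 2.31 / (76.2×10⁹ × 6.413×10^-6) = 1.877×10^-4 rad.

1.88e-4 rad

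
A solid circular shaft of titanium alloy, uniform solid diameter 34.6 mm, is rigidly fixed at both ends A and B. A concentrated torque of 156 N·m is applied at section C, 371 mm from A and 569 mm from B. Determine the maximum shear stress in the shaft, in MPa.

11.6 MPa

With uniform GJ and both ends fixed, compatibility θ_AC = θ_CB gives T_A·a = T_B·b, together with T_A + T_B = T₀.
T_A = T₀·b/(a+b) = 156.0·569/940.0 = 94.43 N·m; T_B = 61.57 N·m.
τ in each portion: τ_AC = 1.16×10^7 Pa, τ_CB = 7.57×10^6 Pa; maximum is in AC.
τ_max = T_AC·r/J = 94.43·0.0173/1.41×10^-7 = 1.161×10^7 Pa.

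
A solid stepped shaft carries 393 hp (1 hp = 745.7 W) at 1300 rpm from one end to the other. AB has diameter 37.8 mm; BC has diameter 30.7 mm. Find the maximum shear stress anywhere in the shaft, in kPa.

379000 kPa

ω = 2π·1300/60 = 136.1 rad/s, so T = P/ω = 393×745.7 / 136.1 = 2153 N·m.
Under the same torque, τ_max = 16T/(πd³) is largest where d is smallest — segment BC (d = 30.7 mm).
τ_max = 16·2153/(π·(0.0307)³) = 3.789×10^8 Pa.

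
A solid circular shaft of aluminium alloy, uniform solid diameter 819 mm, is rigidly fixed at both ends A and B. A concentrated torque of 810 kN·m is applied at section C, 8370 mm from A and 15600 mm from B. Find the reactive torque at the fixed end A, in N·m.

With uniform GJ and both ends fixed, compatibility θ_AC = θ_CB gives T_A·a = T_B·b, together with T_A + T_B = T₀.
T_A = T₀·b/(a+b) = 810000·15600/23970 = 527200 N·m; T_B = 282800 N·m.

527000 N·m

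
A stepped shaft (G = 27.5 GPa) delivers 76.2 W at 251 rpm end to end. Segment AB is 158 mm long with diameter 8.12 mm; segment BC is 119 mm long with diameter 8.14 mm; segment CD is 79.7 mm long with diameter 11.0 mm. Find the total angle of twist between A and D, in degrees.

4.24°

ω = 2π·251/60 = 26.28 rad/s, so T = P/ω = 76.2 / 26.28 = 2.899 N·m.
J_AB = π(0.00812)⁴/32 = 4.27×10^-10 m⁴; J_BC = π(0.00814)⁴/32 = 4.31×10^-10 m⁴; J_CD = π(0.0110)⁴/32 = 1.44×10^-9 m⁴.
θ = (T/G)·Σ L_i/J_i = (2.899/27.5×10⁹)·(0.158/4.27×10^-10 + 0.119/4.31×10^-10 + 0.0797/1.44×10^-9) = 0.07398 rad.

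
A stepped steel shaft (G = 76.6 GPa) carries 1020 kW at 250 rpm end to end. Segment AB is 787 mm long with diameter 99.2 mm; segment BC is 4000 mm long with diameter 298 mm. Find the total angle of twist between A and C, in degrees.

2.56°

ω = 2π·250/60 = 26.18 rad/s, so T = P/ω = 1020×10³ / 26.18 = 38960 N·m.
J_AB = π(0.0992)⁴/32 = 9.51×10^-6 m⁴; J_BC = π(0.298)⁴/32 = 7.74×10^-4 m⁴.
θ = (T/G)·Σ L_i/J_i = (38960/76.6×10⁹)·(0.787/9.51×10^-6 + 4.00/7.74×10^-4) = 0.04473 rad.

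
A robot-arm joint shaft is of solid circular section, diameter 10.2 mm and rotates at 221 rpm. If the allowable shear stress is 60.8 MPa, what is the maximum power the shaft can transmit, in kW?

0.293 kW

J = πd⁴/32 = π(0.0102)⁴/32 = 1.063×10^-9 m⁴.
T_max = τ_allow·J/r = 6.08×10^7 × 1.063×10^-9 / 0.00510 = 12.67 N·m.
ω = 2π·221/60 = 23.14 rad/s, so P_max = T_max·ω = 293.2 W.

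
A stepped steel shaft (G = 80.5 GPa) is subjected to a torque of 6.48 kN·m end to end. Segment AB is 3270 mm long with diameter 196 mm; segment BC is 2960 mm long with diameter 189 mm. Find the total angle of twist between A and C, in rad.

0.00372 rad

J_AB = π(0.196)⁴/32 = 1.45×10^-4 m⁴; J_BC = π(0.189)⁴/32 = 1.25×10^-4 m⁴.
θ = (T/G)·Σ L_i/J_i = (6480/80.5×10⁹)·(3.27/1.45×10^-4 + 2.96/1.25×10^-4) = 3.719×10^-3 rad.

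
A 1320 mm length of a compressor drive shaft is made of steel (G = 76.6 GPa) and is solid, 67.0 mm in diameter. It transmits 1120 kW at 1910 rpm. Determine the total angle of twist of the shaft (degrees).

ω = 2π·1910/60 = 200.0 rad/s, so T = P/ω = 1120×10³ / 200.0 = 5600 N·m.
J = πd⁴/32 = π(0.0670)⁴/32 = 1.978×10^-6 m⁴.
θ = T·L/(G·J) = 5600 × 1.32 / (76.6×10⁹ × 1.978×10^-6) = 0.04878 rad.

2.79°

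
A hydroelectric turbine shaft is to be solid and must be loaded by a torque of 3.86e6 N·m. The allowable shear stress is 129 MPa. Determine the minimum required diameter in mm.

For a solid shaft τ_max = 16T/(πd³), so d = (16T/(π τ_allow))^(1/3) = (16·3.860e6/(π·1.29×10^8))^(1/3) = 0.5341 m.

534 mm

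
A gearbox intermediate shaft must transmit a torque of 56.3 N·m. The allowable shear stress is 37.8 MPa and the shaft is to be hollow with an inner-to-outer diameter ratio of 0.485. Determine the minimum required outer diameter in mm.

20.0 mm

For a hollow shaft with d_i/d_o = 0.485: τ_max = 16T/(π d_o³ (1−k⁴)), so d_o = [16T/(π τ_allow (1−k⁴))]^(1/3) = [16·56.30/(π·3.78×10^7·0.9447)]^(1/3) = 0.02002 m.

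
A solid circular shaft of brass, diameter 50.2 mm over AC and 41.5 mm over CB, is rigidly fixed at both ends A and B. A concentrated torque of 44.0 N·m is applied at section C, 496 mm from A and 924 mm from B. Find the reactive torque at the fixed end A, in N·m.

Compatibility: T_A·a/J_AC = T_B·b/J_CB with T_A + T_B = T₀.
J_AC = 6.23×10^-7 m⁴, J_CB = 2.91×10^-7 m⁴, so T_A = T₀·(J_AC/a)/((J_AC/a)+(J_CB/b)) = 35.18 N·m, T_B = 8.820 N·m.

35.2 N·m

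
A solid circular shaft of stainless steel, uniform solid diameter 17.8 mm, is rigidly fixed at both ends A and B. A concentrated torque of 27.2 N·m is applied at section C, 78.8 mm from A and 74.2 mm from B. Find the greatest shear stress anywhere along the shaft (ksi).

With uniform GJ and both ends fixed, compatibility θ_AC = θ_CB gives T_A·a = T_B·b, together with T_A + T_B = T₀.
T_A = T₀·b/(a+b) = 27.20·74.2/153.0 = 13.19 N·m; T_B = 14.01 N·m.
τ in each portion: τ_AC = 1.19×10^7 Pa, τ_CB = 1.27×10^7 Pa; maximum is in CB.
τ_max = T_CB·r/J = 14.01·0.00890/9.86×10^-9 = 1.265×10^7 Pa.

1.83 ksi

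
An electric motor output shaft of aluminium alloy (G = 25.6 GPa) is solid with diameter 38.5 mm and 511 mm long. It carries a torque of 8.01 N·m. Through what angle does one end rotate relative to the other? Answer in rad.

J = πd⁴/32 = π(0.0385)⁴/32 = 2.157×10^-7 m⁴.
θ = T·L/(G·J) = 8.010 × 0.511 / (25.6×10⁹ × 2.157×10^-7) = 7.413×10^-4 rad.

7.41e-4 rad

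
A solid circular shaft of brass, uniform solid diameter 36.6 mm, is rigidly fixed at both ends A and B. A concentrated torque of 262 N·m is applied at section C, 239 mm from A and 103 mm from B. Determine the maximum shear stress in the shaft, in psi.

2760 psi

With uniform GJ and both ends fixed, compatibility θ_AC = θ_CB gives T_A·a = T_B·b, together with T_A + T_B = T₀.
T_A = T₀·b/(a+b) = 262.0·103/342.0 = 78.91 N·m; T_B = 183.1 N·m.
τ in each portion: τ_AC = 8.20×10^6 Pa, τ_CB = 1.90×10^7 Pa; maximum is in CB.
τ_max = T_CB·r/J = 183.1·0.0183/1.76×10^-7 = 1.902×10^7 Pa.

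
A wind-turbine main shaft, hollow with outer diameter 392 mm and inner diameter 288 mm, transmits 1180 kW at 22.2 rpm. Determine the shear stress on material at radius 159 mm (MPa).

ω = 2π·22.2/60 = 2.325 rad/s, so T = P/ω = 1180×10³ / 2.325 = 507600 N·m.
J = π(d_o⁴ − d_i⁴)/32 = π(0.392⁴ − 0.288⁴)/32 = 1.643×10^-3 m⁴.
Shear stress varies linearly with radius: τ = T·r/J = 507600 × 0.159 / 1.643×10^-3 = 4.913×10^7 Pa.

49.1 MPa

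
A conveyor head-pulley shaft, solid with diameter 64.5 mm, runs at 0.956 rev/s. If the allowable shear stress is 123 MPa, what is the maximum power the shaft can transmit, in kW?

J = πd⁴/32 = π(0.0645)⁴/32 = 1.699×10^-6 m⁴.
T_max = τ_allow·J/r = 1.23×10^8 × 1.699×10^-6 / 0.0323 = 6481 N·m.
ω = 2π·0.956 = 6.007 rad/s, so P_max = T_max·ω = 3.893×10^4 W.

38.9 kW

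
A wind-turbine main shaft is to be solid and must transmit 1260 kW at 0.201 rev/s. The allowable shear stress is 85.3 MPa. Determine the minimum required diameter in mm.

ω = 2π·0.201 = 1.263 rad/s, so T = P/ω = 1260×10³ / 1.263 = 997700 N·m.
For a solid shaft τ_max = 16T/(πd³), so d = (16T/(π τ_allow))^(1/3) = (16·997700/(π·8.53×10^7))^(1/3) = 0.3905 m.

391 mm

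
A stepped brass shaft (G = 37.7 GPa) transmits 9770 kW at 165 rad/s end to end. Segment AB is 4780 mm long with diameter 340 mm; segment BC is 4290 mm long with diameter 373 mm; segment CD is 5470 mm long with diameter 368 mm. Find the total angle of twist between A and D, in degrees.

0.804°

ω = 165 rad/s, so T = P/ω = 9770×10³ / 165.0 = 59210 N·m.
J_AB = π(0.340)⁴/32 = 1.31×10^-3 m⁴; J_BC = π(0.373)⁴/32 = 1.90×10^-3 m⁴; J_CD = π(0.368)⁴/32 = 1.80×10^-3 m⁴.
θ = (T/G)·Σ L_i/J_i = (59210/37.7×10⁹)·(4.78/1.31×10^-3 + 4.29/1.90×10^-3 + 5.47/1.80×10^-3) = 0.01404 rad.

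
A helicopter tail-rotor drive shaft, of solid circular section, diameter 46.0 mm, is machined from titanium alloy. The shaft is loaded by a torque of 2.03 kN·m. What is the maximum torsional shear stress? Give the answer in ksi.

15.4 ksi

J = πd⁴/32 = π(0.0460)⁴/32 = 4.396×10^-7 m⁴.
τ_max = T·r/J = 2030 × 0.0230 / 4.396×10^-7 = 1.062×10^8 Pa.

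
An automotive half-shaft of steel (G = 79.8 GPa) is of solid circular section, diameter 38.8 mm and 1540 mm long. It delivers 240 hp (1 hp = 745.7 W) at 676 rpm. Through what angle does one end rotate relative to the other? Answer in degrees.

ω = 2π·676/60 = 70.79 rad/s, so T = P/ω = 240×745.7 / 70.79 = 2528 N·m.
J = πd⁴/32 = π(0.0388)⁴/32 = 2.225×10^-7 m⁴.
θ = T·L/(G·J) = 2528 × 1.54 / (79.8×10⁹ × 2.225×10^-7) = 0.2193 rad.

12.6°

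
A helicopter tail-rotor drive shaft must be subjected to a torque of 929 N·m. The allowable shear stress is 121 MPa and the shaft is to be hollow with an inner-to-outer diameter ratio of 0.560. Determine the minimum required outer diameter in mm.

35.1 mm

For a hollow shaft with d_i/d_o = 0.560: τ_max = 16T/(π d_o³ (1−k⁴)), so d_o = [16T/(π τ_allow (1−k⁴))]^(1/3) = [16·929.0/(π·1.21×10^8·0.9017)]^(1/3) = 0.03513 m.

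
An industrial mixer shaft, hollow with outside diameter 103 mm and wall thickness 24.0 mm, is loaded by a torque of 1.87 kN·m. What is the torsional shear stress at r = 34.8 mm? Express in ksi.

J = π(d_o⁴ − d_i⁴)/32 = π(0.103⁴ − 0.0550⁴)/32 = 1.015×10^-5 m⁴.
Shear stress varies linearly with radius: τ = T·r/J = 1870 × 0.0348 / 1.015×10^-5 = 6.411×10^6 Pa.

0.930 ksi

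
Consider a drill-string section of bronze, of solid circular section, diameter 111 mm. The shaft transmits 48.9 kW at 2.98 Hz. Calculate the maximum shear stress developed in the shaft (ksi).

ω = 2π·2.98 = 18.72 rad/s, so T = P/ω = 48.9×10³ / 18.72 = 2612 N·m.
J = πd⁴/32 = π(0.111)⁴/32 = 1.490×10^-5 m⁴.
τ_max = T·r/J = 2612 × 0.0555 / 1.490×10^-5 = 9.726×10^6 Pa.

1.41 ksi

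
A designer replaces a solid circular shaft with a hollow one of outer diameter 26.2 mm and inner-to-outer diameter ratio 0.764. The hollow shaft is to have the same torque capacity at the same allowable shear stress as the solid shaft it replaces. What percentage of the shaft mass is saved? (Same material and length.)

45.0 %

Equal τ_max and T ⇒ the solid shaft needs d_s³ = d_o³(1−k⁴), so d_s = 26.2·(1−0.764⁴)^(1/3) = 22.80 mm.
Area ratio A_h/A_s = d_o²(1−k²)/d_s² = (1−k²)/(1−k⁴)^(2/3) = 0.5496.
Mass saving = 1 − 0.5496 = 45.0 %.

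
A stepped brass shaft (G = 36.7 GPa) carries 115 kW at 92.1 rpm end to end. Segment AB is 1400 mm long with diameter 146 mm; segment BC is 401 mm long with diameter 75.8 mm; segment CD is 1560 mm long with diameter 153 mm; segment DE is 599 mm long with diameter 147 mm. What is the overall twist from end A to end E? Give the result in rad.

ω = 2π·92.1/60 = 9.645 rad/s, so T = P/ω = 115×10³ / 9.645 = 11920 N·m.
J_AB = π(0.146)⁴/32 = 4.46×10^-5 m⁴; J_BC = π(0.0758)⁴/32 = 3.24×10^-6 m⁴; J_CD = π(0.153)⁴/32 = 5.38×10^-5 m⁴; J_DE = π(0.147)⁴/32 = 4.58×10^-5 m⁴.
θ = (T/G)·Σ L_i/J_i = (11920/36.7×10⁹)·(1.40/4.46×10^-5 + 0.401/3.24×10^-6 + 1.56/5.38×10^-5 + 0.599/4.58×10^-5) = 0.06406 rad.

0.0641 rad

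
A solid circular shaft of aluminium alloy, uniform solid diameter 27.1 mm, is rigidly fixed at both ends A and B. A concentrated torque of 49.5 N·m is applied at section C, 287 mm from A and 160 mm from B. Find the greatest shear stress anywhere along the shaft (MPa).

With uniform GJ and both ends fixed, compatibility θ_AC = θ_CB gives T_A·a = T_B·b, together with T_A + T_B = T₀.
T_A = T₀·b/(a+b) = 49.50·160/447.0 = 17.72 N·m; T_B = 31.78 N·m.
τ in each portion: τ_AC = 4.53×10^6 Pa, τ_CB = 8.13×10^6 Pa; maximum is in CB.
τ_max = T_CB·r/J = 31.78·0.0136/5.30×10^-8 = 8.133×10^6 Pa.

8.13 MPa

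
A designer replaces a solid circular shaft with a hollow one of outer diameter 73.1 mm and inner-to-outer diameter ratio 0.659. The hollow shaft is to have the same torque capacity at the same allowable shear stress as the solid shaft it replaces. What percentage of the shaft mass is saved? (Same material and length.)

35.0 %

Equal τ_max and T ⇒ the solid shaft needs d_s³ = d_o³(1−k⁴), so d_s = 73.1·(1−0.659⁴)^(1/3) = 68.18 mm.
Area ratio A_h/A_s = d_o²(1−k²)/d_s² = (1−k²)/(1−k⁴)^(2/3) = 0.6503.
Mass saving = 1 − 0.6503 = 35.0 %.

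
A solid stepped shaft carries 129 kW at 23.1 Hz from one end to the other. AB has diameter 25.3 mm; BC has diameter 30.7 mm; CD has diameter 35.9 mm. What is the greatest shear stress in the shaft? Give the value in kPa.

ω = 2π·23.1 = 145.1 rad/s, so T = P/ω = 129×10³ / 145.1 = 888.8 N·m.
Under the same torque, τ_max = 16T/(πd³) is largest where d is smallest — segment AB (d = 25.3 mm).
τ_max = 16·888.8/(π·(0.0253)³) = 2.795×10^8 Pa.

280000 kPa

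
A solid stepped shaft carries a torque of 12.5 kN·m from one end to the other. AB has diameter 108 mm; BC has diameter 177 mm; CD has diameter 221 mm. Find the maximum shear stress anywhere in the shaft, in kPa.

50500 kPa

Under the same torque, τ_max = 16T/(πd³) is largest where d is smallest — segment AB (d = 108 mm).
τ_max = 16·12500/(π·(0.108)³) = 5.054×10^7 Pa.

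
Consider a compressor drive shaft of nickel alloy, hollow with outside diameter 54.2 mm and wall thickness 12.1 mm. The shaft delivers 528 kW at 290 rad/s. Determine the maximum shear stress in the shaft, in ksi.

9.32 ksi

ω = 290 rad/s, so T = P/ω = 528×10³ / 290.0 = 1821 N·m.
J = π(d_o⁴ − d_i⁴)/32 = π(0.0542⁴ − 0.0300⁴)/32 = 7.677×10^-7 m⁴.
τ_max = T·r/J = 1821 × 0.0271 / 7.677×10^-7 = 6.427×10^7 Pa.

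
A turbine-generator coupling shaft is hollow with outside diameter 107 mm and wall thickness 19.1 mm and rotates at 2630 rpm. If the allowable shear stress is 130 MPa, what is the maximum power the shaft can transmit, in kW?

J = π(d_o⁴ − d_i⁴)/32 = π(0.107⁴ − 0.0688⁴)/32 = 1.067×10^-5 m⁴.
T_max = τ_allow·J/r = 1.30×10^8 × 1.067×10^-5 / 0.0535 = 25920 N·m.
ω = 2π·2630/60 = 275.4 rad/s, so P_max = T_max·ω = 7.140×10^6 W.

7140 kW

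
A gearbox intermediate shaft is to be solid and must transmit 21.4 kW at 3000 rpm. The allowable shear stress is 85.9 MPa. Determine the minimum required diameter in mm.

15.9 mm

ω = 2π·3000/60 = 314.2 rad/s, so T = P/ω = 21.4×10³ / 314.2 = 68.12 N·m.
For a solid shaft τ_max = 16T/(πd³), so d = (16T/(π τ_allow))^(1/3) = (16·68.12/(π·8.59×10^7))^(1/3) = 0.01593 m.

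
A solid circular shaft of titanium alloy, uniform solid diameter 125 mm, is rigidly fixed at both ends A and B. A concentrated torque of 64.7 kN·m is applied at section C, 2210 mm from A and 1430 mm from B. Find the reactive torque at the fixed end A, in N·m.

25400 N·m

With uniform GJ and both ends fixed, compatibility θ_AC = θ_CB gives T_A·a = T_B·b, together with T_A + T_B = T₀.
T_A = T₀·b/(a+b) = 64700·1430/3640 = 25420 N·m; T_B = 39280 N·m.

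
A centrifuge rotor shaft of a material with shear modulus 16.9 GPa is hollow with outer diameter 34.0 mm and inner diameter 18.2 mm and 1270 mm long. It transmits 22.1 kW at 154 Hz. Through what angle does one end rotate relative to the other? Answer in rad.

0.0143 rad

ω = 2π·154 = 967.6 rad/s, so T = P/ω = 22.1×10³ / 967.6 = 22.84 N·m.
J = π(d_o⁴ − d_i⁴)/32 = π(0.0340⁴ − 0.0182⁴)/32 = 1.204×10^-7 m⁴.
θ = T·L/(G·J) = 22.84 × 1.27 / (16.9×10⁹ × 1.204×10^-7) = 0.01425 rad.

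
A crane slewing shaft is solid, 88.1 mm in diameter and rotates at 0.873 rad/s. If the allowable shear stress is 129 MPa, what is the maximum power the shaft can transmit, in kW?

15.1 kW

J = πd⁴/32 = π(0.0881)⁴/32 = 5.914×10^-6 m⁴.
T_max = τ_allow·J/r = 1.29×10^8 × 5.914×10^-6 / 0.0440 = 17320 N·m.
ω = 0.873 rad/s, so P_max = T_max·ω = 1.512×10^4 W.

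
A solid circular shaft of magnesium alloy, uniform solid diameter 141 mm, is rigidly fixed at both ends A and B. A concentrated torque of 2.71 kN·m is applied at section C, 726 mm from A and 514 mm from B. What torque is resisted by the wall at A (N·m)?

1120 N·m

With uniform GJ and both ends fixed, compatibility θ_AC = θ_CB gives T_A·a = T_B·b, together with T_A + T_B = T₀.
T_A = T₀·b/(a+b) = 2710·514/1240 = 1123 N·m; T_B = 1587 N·m.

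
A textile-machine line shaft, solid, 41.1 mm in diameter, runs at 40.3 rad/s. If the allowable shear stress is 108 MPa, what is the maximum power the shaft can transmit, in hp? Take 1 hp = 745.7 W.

J = πd⁴/32 = π(0.0411)⁴/32 = 2.801×10^-7 m⁴.
T_max = τ_allow·J/r = 1.08×10^8 × 2.801×10^-7 / 0.0206 = 1472 N·m.
ω = 40.3 rad/s, so P_max = T_max·ω = 5.933×10^4 W.

79.6 hp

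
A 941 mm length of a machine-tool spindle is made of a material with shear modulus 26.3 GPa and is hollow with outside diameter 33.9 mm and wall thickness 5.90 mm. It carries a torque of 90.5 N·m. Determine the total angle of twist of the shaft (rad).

J = π(d_o⁴ − d_i⁴)/32 = π(0.0339⁴ − 0.0221⁴)/32 = 1.062×10^-7 m⁴.
θ = T·L/(G·J) = 90.50 × 0.941 / (26.3×10⁹ × 1.062×10^-7) = 0.03048 rad.

0.0305 rad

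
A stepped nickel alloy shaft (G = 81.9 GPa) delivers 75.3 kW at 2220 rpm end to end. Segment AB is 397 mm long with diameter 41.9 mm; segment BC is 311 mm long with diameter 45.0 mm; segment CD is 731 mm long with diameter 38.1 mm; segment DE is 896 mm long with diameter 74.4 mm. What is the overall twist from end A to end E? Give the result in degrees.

ω = 2π·2220/60 = 232.5 rad/s, so T = P/ω = 75.3×10³ / 232.5 = 323.9 N·m.
J_AB = π(0.0419)⁴/32 = 3.03×10^-7 m⁴; J_BC = π(0.0450)⁴/32 = 4.03×10^-7 m⁴; J_CD = π(0.0381)⁴/32 = 2.07×10^-7 m⁴; J_DE = π(0.0744)⁴/32 = 3.01×10^-6 m⁴.
θ = (T/G)·Σ L_i/J_i = (323.9/81.9×10⁹)·(0.397/3.03×10^-7 + 0.311/4.03×10^-7 + 0.731/2.07×10^-7 + 0.896/3.01×10^-6) = 0.02340 rad.

1.34°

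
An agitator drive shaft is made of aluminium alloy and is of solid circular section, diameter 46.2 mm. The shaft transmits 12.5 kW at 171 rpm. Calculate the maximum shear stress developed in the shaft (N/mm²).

ω = 2π·171/60 = 17.91 rad/s, so T = P/ω = 12.5×10³ / 17.91 = 698.0 N·m.
J = πd⁴/32 = π(0.0462)⁴/32 = 4.473×10^-7 m⁴.
τ_max = T·r/J = 698.0 × 0.0231 / 4.473×10^-7 = 3.605×10^7 Pa.

36.1 N/mm²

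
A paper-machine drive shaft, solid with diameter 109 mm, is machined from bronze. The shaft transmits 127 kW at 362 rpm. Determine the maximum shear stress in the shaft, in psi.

1910 psi

ω = 2π·362/60 = 37.91 rad/s, so T = P/ω = 127×10³ / 37.91 = 3350 N·m.
J = πd⁴/32 = π(0.109)⁴/32 = 1.386×10^-5 m⁴.
τ_max = T·r/J = 3350 × 0.0545 / 1.386×10^-5 = 1.318×10^7 Pa.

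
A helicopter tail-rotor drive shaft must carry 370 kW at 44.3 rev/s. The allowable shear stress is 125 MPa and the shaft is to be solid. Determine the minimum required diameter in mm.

37.8 mm

ω = 2π·44.3 = 278.3 rad/s, so T = P/ω = 370×10³ / 278.3 = 1329 N·m.
For a solid shaft τ_max = 16T/(πd³), so d = (16T/(π τ_allow))^(1/3) = (16·1329/(π·1.25×10^8))^(1/3) = 0.03783 m.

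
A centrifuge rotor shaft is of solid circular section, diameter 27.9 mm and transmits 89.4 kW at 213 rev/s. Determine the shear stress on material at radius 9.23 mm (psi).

ω = 2π·213 = 1338 rad/s, so T = P/ω = 89.4×10³ / 1338 = 66.80 N·m.
J = πd⁴/32 = π(0.0279)⁴/32 = 5.949×10^-8 m⁴.
Shear stress varies linearly with radius: τ = T·r/J = 66.80 × 0.00923 / 5.949×10^-8 = 1.036×10^7 Pa.

1500 psi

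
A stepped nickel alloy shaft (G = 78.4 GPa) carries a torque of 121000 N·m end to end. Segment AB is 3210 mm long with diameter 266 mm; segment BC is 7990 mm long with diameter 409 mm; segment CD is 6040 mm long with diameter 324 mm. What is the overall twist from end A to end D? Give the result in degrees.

1.33°

J_AB = π(0.266)⁴/32 = 4.92×10^-4 m⁴; J_BC = π(0.409)⁴/32 = 2.75×10^-3 m⁴; J_CD = π(0.324)⁴/32 = 1.08×10^-3 m⁴.
θ = (T/G)·Σ L_i/J_i = (121000/78.4×10⁹)·(3.21/4.92×10^-4 + 7.99/2.75×10^-3 + 6.04/1.08×10^-3) = 0.02318 rad.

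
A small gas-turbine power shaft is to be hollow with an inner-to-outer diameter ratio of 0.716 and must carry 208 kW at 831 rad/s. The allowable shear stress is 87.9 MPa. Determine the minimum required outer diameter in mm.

ω = 831 rad/s, so T = P/ω = 208×10³ / 831.0 = 250.3 N·m.
For a hollow shaft with d_i/d_o = 0.716: τ_max = 16T/(π d_o³ (1−k⁴)), so d_o = [16T/(π τ_allow (1−k⁴))]^(1/3) = [16·250.3/(π·8.79×10^7·0.7372)]^(1/3) = 0.02700 m.

27.0 mm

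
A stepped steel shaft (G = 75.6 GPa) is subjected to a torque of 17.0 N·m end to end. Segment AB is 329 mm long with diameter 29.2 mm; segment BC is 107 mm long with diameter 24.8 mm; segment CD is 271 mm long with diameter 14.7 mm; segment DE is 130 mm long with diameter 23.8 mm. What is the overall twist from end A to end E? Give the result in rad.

J_AB = π(0.0292)⁴/32 = 7.14×10^-8 m⁴; J_BC = π(0.0248)⁴/32 = 3.71×10^-8 m⁴; J_CD = π(0.0147)⁴/32 = 4.58×10^-9 m⁴; J_DE = π(0.0238)⁴/32 = 3.15×10^-8 m⁴.
θ = (T/G)·Σ L_i/J_i = (17.00/75.6×10⁹)·(0.329/7.14×10^-8 + 0.107/3.71×10^-8 + 0.271/4.58×10^-9 + 0.130/3.15×10^-8) = 0.01591 rad.

0.0159 rad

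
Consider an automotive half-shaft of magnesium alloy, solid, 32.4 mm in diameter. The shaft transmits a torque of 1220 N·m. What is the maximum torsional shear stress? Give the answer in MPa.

183 MPa

J = πd⁴/32 = π(0.0324)⁴/32 = 1.082×10^-7 m⁴.
τ_max = T·r/J = 1220 × 0.0162 / 1.082×10^-7 = 1.827×10^8 Pa.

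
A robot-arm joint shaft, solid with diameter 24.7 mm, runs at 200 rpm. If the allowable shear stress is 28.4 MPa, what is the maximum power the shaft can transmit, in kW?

1.76 kW

J = πd⁴/32 = π(0.0247)⁴/32 = 3.654×10^-8 m⁴.
T_max = τ_allow·J/r = 2.84×10^7 × 3.654×10^-8 / 0.0123 = 84.03 N·m.
ω = 2π·200/60 = 20.94 rad/s, so P_max = T_max·ω = 1760 W.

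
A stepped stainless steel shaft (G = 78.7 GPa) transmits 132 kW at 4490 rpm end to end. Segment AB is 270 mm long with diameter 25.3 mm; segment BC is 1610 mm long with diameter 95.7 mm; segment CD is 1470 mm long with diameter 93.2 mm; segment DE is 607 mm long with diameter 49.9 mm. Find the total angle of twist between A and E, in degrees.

1.66°

ω = 2π·4490/60 = 470.2 rad/s, so T = P/ω = 132×10³ / 470.2 = 280.7 N·m.
J_AB = π(0.0253)⁴/32 = 4.02×10^-8 m⁴; J_BC = π(0.0957)⁴/32 = 8.23×10^-6 m⁴; J_CD = π(0.0932)⁴/32 = 7.41×10^-6 m⁴; J_DE = π(0.0499)⁴/32 = 6.09×10^-7 m⁴.
θ = (T/G)·Σ L_i/J_i = (280.7/78.7×10⁹)·(0.270/4.02×10^-8 + 1.61/8.23×10^-6 + 1.47/7.41×10^-6 + 0.607/6.09×10^-7) = 0.02891 rad.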